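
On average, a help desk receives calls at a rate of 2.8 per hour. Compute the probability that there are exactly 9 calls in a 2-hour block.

0.0552

Over the interval, μ = 2.8 × 2 = 5.6 (a 2-hour block = 2 hours).
P(N = 9) = e^(−μ) μ^9/9! = e^(−5.6) · 5.6^9/362880 ≈ 0.0552.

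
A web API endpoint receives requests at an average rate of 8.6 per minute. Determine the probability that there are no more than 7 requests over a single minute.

With mean μ = 8.6 per minute,
P(N ≤ 7) = Σ_{j=0}^{7} e^(−μ) μ^j/j! ≈ 0.3728.

0.3728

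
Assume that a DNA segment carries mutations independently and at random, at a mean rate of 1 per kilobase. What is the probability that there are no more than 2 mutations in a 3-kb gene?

Over the interval, μ = 1 × 3 = 3 (a 3-kb gene = 3 kilobases).
P(N ≤ 2) = Σ_{j=0}^{2} e^(−μ) μ^j/j! ≈ 0.4232.

0.4232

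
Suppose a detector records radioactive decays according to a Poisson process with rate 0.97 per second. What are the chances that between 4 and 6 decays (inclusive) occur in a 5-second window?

Over the interval, μ = 0.97 × 5 = 4.85 (a 5-second window = 5 seconds).
P(4 ≤ N ≤ 6) = Σ_{j=4}^{6} e^(−4.85) · 4.85^j/j! ≈ 0.4971.

0.4971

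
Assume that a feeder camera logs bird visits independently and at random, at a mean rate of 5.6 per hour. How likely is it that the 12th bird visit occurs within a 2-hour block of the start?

0.4446

Over the interval, μ = 5.6 × 2 = 11.2 (a 2-hour block = 2 hours).
The 12th arrival falls in the interval iff at least 12 events occur there: P(S_12 ≤ t) = P(N ≥ 12) = 1 − P(N ≤ 11) ≈ 0.4446.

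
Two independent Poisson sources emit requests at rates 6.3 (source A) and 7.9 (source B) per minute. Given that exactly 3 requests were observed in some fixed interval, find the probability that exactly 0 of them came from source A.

0.1722

Given the total, each event is independently from source A with probability p = λ_A/(λ_A+λ_B) = 6.3/14.2 ≈ 0.4437.
So K ~ Binomial(3, 6.3/14.2): P(K = 0) = C(3,0) · (6.3/14.2)^0 · (7.9/14.2)^3 ≈ 0.1722.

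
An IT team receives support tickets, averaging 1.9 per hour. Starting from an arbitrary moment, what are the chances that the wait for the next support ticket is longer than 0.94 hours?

0.1676

The wait for the next event is exponential with rate λ = 1.9 per hour.
P(T > 0.94) = e^(−λt) = e^(−1.9 × 0.94) = e^(−1.786) ≈ 0.1676.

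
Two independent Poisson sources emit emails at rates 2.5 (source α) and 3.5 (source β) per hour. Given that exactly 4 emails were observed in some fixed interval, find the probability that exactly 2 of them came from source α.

0.3545

Given the total, each event is independently from source α with probability p = λ_α/(λ_α+λ_β) = 2.5/6 ≈ 0.4167.
So K ~ Binomial(4, 2.5/6): P(K = 2) = C(4,2) · (2.5/6)^2 · (3.5/6)^2 ≈ 0.3545.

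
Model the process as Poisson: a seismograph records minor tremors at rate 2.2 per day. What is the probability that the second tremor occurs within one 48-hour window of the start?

0.9337

Over the interval, μ = 2.2 × 2 = 4.4 (a 48-hour window = 2 days).
The second arrival falls in the interval iff at least 2 events occur there: P(S_2 ≤ t) = P(N ≥ 2) = 1 − P(N ≤ 1) ≈ 0.9337.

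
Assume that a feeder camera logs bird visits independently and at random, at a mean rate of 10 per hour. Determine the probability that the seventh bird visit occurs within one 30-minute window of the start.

Over the interval, μ = 10 × 0.5 = 5 (a 30-minute window = 0.5 hours).
The seventh arrival falls in the interval iff at least 7 events occur there: P(S_7 ≤ t) = P(N ≥ 7) = 1 − P(N ≤ 6) ≈ 0.2378.

0.2378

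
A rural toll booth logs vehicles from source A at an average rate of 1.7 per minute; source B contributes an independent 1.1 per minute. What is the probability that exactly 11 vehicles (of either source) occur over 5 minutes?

0.0844

Independent Poisson processes superpose: combined rate λ = 1.7 + 1.1 = 2.8 per minute.
Over the interval, μ = 2.8 × 5 = 14 (5 minutes).
P(N = 11) = e^(−14) · 14^11/11! ≈ 0.0844.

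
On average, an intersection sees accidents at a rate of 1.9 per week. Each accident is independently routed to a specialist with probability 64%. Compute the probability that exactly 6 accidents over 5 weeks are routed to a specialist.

Thinning: the accidents that are routed to a specialist themselves form a Poisson process with rate 0.64 × 1.9 = 1.216 per week.
Over the interval, μ = 1.216 × 5 = 6.08 (5 weeks).
P(N = 6) = e^(−6.08) · 6.08^6/6! ≈ 0.1605.

0.1605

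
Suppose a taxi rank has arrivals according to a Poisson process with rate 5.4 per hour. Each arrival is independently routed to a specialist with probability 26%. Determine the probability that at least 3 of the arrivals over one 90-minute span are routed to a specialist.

0.3520

Thinning: the arrivals that are routed to a specialist themselves form a Poisson process with rate 0.26 × 5.4 = 1.404 per hour.
Over the interval, μ = 1.404 × 1.5 = 2.106 (a 90-minute span = 1.5 hours).
P(N ≥ 3) = 1 − P(N ≤ 2) ≈ 0.3520.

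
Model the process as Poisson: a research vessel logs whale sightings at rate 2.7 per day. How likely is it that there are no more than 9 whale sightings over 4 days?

0.3626

Over the interval, μ = 2.7 × 4 = 10.8 (4 days).
P(N ≤ 9) = Σ_{j=0}^{9} e^(−μ) μ^j/j! ≈ 0.3626.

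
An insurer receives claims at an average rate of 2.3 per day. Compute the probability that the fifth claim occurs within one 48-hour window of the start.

Over the interval, μ = 2.3 × 2 = 4.6 (a 48-hour window = 2 days).
The fifth arrival falls in the interval iff at least 5 events occur there: P(S_5 ≤ t) = P(N ≥ 5) = 1 − P(N ≤ 4) ≈ 0.4868.

0.4868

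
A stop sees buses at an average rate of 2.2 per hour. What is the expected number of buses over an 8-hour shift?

17.6

E[N] = λt = 2.2 × 8 = 17.6 (an 8-hour shift = 8 hours).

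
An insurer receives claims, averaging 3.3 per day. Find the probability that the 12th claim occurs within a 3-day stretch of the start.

Over the interval, μ = 3.3 × 3 = 9.9 (a 3-day stretch = 3 days).
The 12th arrival falls in the interval iff at least 12 events occur there: P(S_12 ≤ t) = P(N ≥ 12) = 1 − P(N ≤ 11) ≈ 0.2919.

0.2919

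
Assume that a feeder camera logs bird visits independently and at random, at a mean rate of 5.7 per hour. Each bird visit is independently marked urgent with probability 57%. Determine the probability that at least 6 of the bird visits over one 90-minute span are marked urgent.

Thinning: the bird visits that are marked urgent themselves form a Poisson process with rate 0.57 × 5.7 = 3.249 per hour.
Over the interval, μ = 3.249 × 1.5 = 4.8735 (a 90-minute span = 1.5 hours).
P(N ≥ 6) = 1 − P(N ≤ 5) ≈ 0.3619.

0.3619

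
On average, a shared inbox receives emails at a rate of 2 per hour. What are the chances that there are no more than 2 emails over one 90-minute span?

Over the interval, μ = 2 × 1.5 = 3 (a 90-minute span = 1.5 hours).
P(N ≤ 2) = Σ_{j=0}^{2} e^(−μ) μ^j/j! ≈ 0.4232.

0.4232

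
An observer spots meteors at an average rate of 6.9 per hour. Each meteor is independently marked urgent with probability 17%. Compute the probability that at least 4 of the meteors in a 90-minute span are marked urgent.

0.1023

Thinning: the meteors that are marked urgent themselves form a Poisson process with rate 0.17 × 6.9 = 1.173 per hour.
Over the interval, μ = 1.173 × 1.5 = 1.7595 (a 90-minute span = 1.5 hours).
P(N ≥ 4) = 1 − P(N ≤ 3) ≈ 0.1023.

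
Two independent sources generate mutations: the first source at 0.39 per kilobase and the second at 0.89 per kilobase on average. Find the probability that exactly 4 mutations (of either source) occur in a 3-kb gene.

0.1947

Independent Poisson processes superpose: combined rate λ = 0.39 + 0.89 = 1.28 per kilobase.
Over the interval, μ = 1.28 × 3 = 3.84 (a 3-kb gene = 3 kilobases).
P(N = 4) = e^(−3.84) · 3.84^4/4! ≈ 0.1947.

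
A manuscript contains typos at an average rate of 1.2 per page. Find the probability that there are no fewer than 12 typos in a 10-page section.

Over the interval, μ = 1.2 × 10 = 12 (a 10-page section = 10 pages).
P(N ≥ 12) = 1 − P(N ≤ 11) = 1 − Σ_{j=0}^{11} e^(−μ) μ^j/j! ≈ 0.5384.

0.5384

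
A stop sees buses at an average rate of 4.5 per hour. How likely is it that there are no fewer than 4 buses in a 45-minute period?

0.4362

Over the interval, μ = 4.5 × 0.75 = 3.375 (a 45-minute period = 0.75 hours).
P(N ≥ 4) = 1 − P(N ≤ 3) = 1 − Σ_{j=0}^{3} e^(−μ) μ^j/j! ≈ 0.4362.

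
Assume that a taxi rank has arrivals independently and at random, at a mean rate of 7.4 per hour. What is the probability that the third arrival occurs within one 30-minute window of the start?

0.7146

Over the interval, μ = 7.4 × 0.5 = 3.7 (a 30-minute window = 0.5 hours).
The third arrival falls in the interval iff at least 3 events occur there: P(S_3 ≤ t) = P(N ≥ 3) = 1 − P(N ≤ 2) ≈ 0.7146.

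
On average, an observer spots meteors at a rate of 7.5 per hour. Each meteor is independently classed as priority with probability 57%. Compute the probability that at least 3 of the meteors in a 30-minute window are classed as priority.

Thinning: the meteors that are classed as priority themselves form a Poisson process with rate 0.57 × 7.5 = 4.275 per hour.
Over the interval, μ = 4.275 × 0.5 = 2.1375 (a 30-minute window = 0.5 hours).
P(N ≥ 3) = 1 − P(N ≤ 2) ≈ 0.3605.

0.3605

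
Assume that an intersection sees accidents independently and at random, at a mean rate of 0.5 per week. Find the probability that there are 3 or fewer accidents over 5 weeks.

Over the interval, μ = 0.5 × 5 = 2.5 (5 weeks).
P(N ≤ 3) = Σ_{j=0}^{3} e^(−μ) μ^j/j! ≈ 0.7576.

0.7576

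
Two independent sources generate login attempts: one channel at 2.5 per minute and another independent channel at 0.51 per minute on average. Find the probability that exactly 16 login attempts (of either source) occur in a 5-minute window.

Independent Poisson processes superpose: combined rate λ = 2.5 + 0.51 = 3.01 per minute.
Over the interval, μ = 3.01 × 5 = 15.05 (a 5-minute window = 5 minutes).
P(N = 16) = e^(−15.05) · 15.05^16/16! ≈ 0.0963.

0.0963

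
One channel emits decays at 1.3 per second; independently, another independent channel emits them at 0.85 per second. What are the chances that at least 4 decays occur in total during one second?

0.1709

Independent Poisson processes superpose: combined rate λ = 1.3 + 0.85 = 2.15 per second.
So μ = 2.15.
P(N ≥ 4) = 1 − P(N ≤ 3) ≈ 0.1709.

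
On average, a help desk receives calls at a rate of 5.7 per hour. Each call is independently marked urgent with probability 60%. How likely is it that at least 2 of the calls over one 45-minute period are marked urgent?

0.7258

Thinning: the calls that are marked urgent themselves form a Poisson process with rate 0.6 × 5.7 = 3.42 per hour.
Over the interval, μ = 3.42 × 0.75 = 2.565 (a 45-minute period = 0.75 hours).
P(N ≥ 2) = 1 − P(N ≤ 1) ≈ 0.7258.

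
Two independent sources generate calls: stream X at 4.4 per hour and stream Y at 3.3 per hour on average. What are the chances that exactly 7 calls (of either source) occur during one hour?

0.1442

Independent Poisson processes superpose: combined rate λ = 4.4 + 3.3 = 7.7 per hour.
So μ = 7.7.
P(N = 7) = e^(−7.7) · 7.7^7/7! ≈ 0.1442.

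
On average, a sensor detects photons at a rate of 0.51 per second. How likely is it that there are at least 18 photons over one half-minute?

Over the interval, μ = 0.51 × 30 = 15.3 (a half-minute = 30 seconds).
P(N ≥ 18) = 1 − P(N ≤ 17) = 1 − Σ_{j=0}^{17} e^(−μ) μ^j/j! ≈ 0.2770.

0.2770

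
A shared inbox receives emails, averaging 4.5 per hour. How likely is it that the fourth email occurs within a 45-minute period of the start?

Over the interval, μ = 4.5 × 0.75 = 3.375 (a 45-minute period = 0.75 hours).
The fourth arrival falls in the interval iff at least 4 events occur there: P(S_4 ≤ t) = P(N ≥ 4) = 1 − P(N ≤ 3) ≈ 0.4362.

0.4362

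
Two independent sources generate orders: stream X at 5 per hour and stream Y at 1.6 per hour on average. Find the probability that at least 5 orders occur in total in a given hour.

Independent Poisson processes superpose: combined rate λ = 5 + 1.6 = 6.6 per hour.
So μ = 6.6.
P(N ≥ 5) = 1 − P(N ≤ 4) ≈ 0.7873.

0.7873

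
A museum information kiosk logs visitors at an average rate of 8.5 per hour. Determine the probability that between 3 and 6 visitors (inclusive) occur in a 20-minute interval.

Over the interval, μ = 8.5 × 1/3 ≈ 2.83333 (a 20-minute interval = 1/3 hours).
P(3 ≤ N ≤ 6) = Σ_{j=3}^{6} e^(−2.83333) · 2.83333^j/j! ≈ 0.5127.

0.5127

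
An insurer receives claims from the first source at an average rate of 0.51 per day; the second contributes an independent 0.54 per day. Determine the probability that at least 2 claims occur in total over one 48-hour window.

0.6204

Independent Poisson processes superpose: combined rate λ = 0.51 + 0.54 = 1.05 per day.
Over the interval, μ = 1.05 × 2 = 2.1 (a 48-hour window = 2 days).
P(N ≥ 2) = 1 − P(N ≤ 1) ≈ 0.6204.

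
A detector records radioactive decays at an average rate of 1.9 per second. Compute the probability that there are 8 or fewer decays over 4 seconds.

0.6482

Over the interval, μ = 1.9 × 4 = 7.6 (4 seconds).
P(N ≤ 8) = Σ_{j=0}^{8} e^(−μ) μ^j/j! ≈ 0.6482.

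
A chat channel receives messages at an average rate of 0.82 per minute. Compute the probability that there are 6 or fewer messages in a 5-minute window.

Over the interval, μ = 0.82 × 5 = 4.1 (a 5-minute window = 5 minutes).
P(N ≤ 6) = Σ_{j=0}^{6} e^(−μ) μ^j/j! ≈ 0.8786.

0.8786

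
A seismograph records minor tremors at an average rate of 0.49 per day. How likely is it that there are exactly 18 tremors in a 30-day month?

Over the interval, μ = 0.49 × 30 = 14.7 (a 30-day month = 30 days).
P(N = 18) = e^(−μ) μ^18/18! = e^(−14.7) · 14.7^18/6402373705728000 ≈ 0.0663.

0.0663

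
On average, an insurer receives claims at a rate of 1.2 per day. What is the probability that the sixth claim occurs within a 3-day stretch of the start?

Over the interval, μ = 1.2 × 3 = 3.6 (a 3-day stretch = 3 days).
The sixth arrival falls in the interval iff at least 6 events occur there: P(S_6 ≤ t) = P(N ≥ 6) = 1 − P(N ≤ 5) ≈ 0.1559.

0.1559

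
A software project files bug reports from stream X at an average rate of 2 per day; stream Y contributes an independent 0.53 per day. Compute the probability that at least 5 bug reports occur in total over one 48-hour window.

Independent Poisson processes superpose: combined rate λ = 2 + 0.53 = 2.53 per day.
Over the interval, μ = 2.53 × 2 = 5.06 (a 48-hour window = 2 days).
P(N ≥ 5) = 1 − P(N ≤ 4) ≈ 0.5700.

0.5700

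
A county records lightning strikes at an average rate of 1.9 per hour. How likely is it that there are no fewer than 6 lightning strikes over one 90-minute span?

0.0696

Over the interval, μ = 1.9 × 1.5 = 2.85 (a 90-minute span = 1.5 hours).
P(N ≥ 6) = 1 − P(N ≤ 5) = 1 − Σ_{j=0}^{5} e^(−μ) μ^j/j! ≈ 0.0696.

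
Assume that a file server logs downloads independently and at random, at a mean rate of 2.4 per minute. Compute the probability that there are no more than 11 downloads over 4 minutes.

0.7412

Over the interval, μ = 2.4 × 4 = 9.6 (4 minutes).
P(N ≤ 11) = Σ_{j=0}^{11} e^(−μ) μ^j/j! ≈ 0.7412.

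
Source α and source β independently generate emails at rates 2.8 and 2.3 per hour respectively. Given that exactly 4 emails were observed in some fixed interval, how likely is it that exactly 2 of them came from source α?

Given the total, each event is independently from source α with probability p = λ_α/(λ_α+λ_β) = 2.8/5.1 ≈ 0.5490.
So K ~ Binomial(4, 2.8/5.1): P(K = 2) = C(4,2) · (2.8/5.1)^2 · (2.3/5.1)^2 ≈ 0.3678.

0.3678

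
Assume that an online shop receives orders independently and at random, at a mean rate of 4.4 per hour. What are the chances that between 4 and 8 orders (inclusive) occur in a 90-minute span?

Over the interval, μ = 4.4 × 1.5 = 6.6 (a 90-minute span = 1.5 hours).
P(4 ≤ N ≤ 8) = Σ_{j=4}^{8} e^(−6.6) · 6.6^j/j! ≈ 0.6744.

0.6744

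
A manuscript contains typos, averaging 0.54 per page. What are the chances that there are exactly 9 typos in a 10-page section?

Over the interval, μ = 0.54 × 10 = 5.4 (a 10-page section = 10 pages).
P(N = 9) = e^(−μ) μ^9/9! = e^(−5.4) · 5.4^9/362880 ≈ 0.0486.

0.0486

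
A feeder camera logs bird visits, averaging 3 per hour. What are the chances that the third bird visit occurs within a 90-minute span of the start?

Over the interval, μ = 3 × 1.5 = 4.5 (a 90-minute span = 1.5 hours).
The third arrival falls in the interval iff at least 3 events occur there: P(S_3 ≤ t) = P(N ≥ 3) = 1 − P(N ≤ 2) ≈ 0.8264.

0.8264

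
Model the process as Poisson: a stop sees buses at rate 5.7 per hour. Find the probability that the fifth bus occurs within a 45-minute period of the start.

0.4247

Over the interval, μ = 5.7 × 0.75 = 4.275 (a 45-minute period = 0.75 hours).
The fifth arrival falls in the interval iff at least 5 events occur there: P(S_5 ≤ t) = P(N ≥ 5) = 1 − P(N ≤ 4) ≈ 0.4247.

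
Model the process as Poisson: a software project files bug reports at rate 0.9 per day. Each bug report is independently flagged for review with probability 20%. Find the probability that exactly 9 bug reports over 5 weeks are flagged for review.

Thinning: the bug reports that are flagged for review themselves form a Poisson process with rate 0.2 × 0.9 = 0.18 per day.
Over the interval, μ = 0.18 × 35 = 6.3 (5 weeks = 35 days).
P(N = 9) = e^(−6.3) · 6.3^9/9! ≈ 0.0791.

0.0791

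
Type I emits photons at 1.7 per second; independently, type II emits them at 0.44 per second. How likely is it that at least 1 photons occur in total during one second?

Independent Poisson processes superpose: combined rate λ = 1.7 + 0.44 = 2.14 per second.
So μ = 2.14.
P(N ≥ 1) = 1 − P(N ≤ 0) ≈ 0.8823.

0.8823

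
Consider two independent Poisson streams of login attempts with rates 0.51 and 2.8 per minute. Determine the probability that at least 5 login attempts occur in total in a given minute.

0.2392

Independent Poisson processes superpose: combined rate λ = 0.51 + 2.8 = 3.31 per minute.
So μ = 3.31.
P(N ≥ 5) = 1 − P(N ≤ 4) ≈ 0.2392.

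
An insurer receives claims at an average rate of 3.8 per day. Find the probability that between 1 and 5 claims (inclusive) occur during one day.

With mean μ = 3.8 per day,
P(1 ≤ N ≤ 5) = Σ_{j=1}^{5} e^(−3.8) · 3.8^j/j! ≈ 0.7932.

0.7932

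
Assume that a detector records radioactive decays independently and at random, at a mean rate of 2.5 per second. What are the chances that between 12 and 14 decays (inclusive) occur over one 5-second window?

0.3193

Over the interval, μ = 2.5 × 5 = 12.5 (a 5-second window = 5 seconds).
P(12 ≤ N ≤ 14) = Σ_{j=12}^{14} e^(−12.5) · 12.5^j/j! ≈ 0.3193.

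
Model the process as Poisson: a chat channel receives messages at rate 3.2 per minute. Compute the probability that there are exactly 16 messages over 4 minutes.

0.0685

Over the interval, μ = 3.2 × 4 = 12.8 (4 minutes).
P(N = 16) = e^(−μ) μ^16/16! = e^(−12.8) · 12.8^16/20922789888000 ≈ 0.0685.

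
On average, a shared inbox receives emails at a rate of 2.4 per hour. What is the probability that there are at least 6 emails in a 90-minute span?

0.1559

Over the interval, μ = 2.4 × 1.5 = 3.6 (a 90-minute span = 1.5 hours).
P(N ≥ 6) = 1 − P(N ≤ 5) = 1 − Σ_{j=0}^{5} e^(−μ) μ^j/j! ≈ 0.1559.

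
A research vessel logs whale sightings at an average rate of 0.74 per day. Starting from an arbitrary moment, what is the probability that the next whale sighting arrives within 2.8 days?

0.8741

Inter-arrival times are exponential with rate λ = 0.74 per day.
P(T ≤ 2.8) = 1 − e^(−λt) = 1 − e^(−0.74 × 2.8) = 1 − e^(−2.072) ≈ 0.8741.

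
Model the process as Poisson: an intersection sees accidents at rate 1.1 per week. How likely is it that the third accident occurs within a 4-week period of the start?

Over the interval, μ = 1.1 × 4 = 4.4 (a 4-week period = 4 weeks).
The third arrival falls in the interval iff at least 3 events occur there: P(S_3 ≤ t) = P(N ≥ 3) = 1 − P(N ≤ 2) ≈ 0.8149.

0.8149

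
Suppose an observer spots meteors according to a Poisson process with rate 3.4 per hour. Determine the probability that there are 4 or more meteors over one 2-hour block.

Over the interval, μ = 3.4 × 2 = 6.8 (a 2-hour block = 2 hours).
P(N ≥ 4) = 1 − P(N ≤ 3) = 1 − Σ_{j=0}^{3} e^(−μ) μ^j/j! ≈ 0.9072.

0.9072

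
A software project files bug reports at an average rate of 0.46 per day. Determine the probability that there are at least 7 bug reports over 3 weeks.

Over the interval, μ = 0.46 × 21 = 9.66 (3 weeks = 21 days).
P(N ≥ 7) = 1 − P(N ≤ 6) = 1 − Σ_{j=0}^{6} e^(−μ) μ^j/j! ≈ 0.8469.

0.8469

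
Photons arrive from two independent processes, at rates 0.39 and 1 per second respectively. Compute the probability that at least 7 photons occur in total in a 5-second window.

0.5428

Independent Poisson processes superpose: combined rate λ = 0.39 + 1 = 1.39 per second.
Over the interval, μ = 1.39 × 5 = 6.95 (a 5-second window = 5 seconds).
P(N ≥ 7) = 1 − P(N ≤ 6) ≈ 0.5428.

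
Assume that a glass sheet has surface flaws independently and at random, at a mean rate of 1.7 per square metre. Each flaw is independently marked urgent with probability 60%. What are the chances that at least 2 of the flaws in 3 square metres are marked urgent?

0.8096

Thinning: the flaws that are marked urgent themselves form a Poisson process with rate 0.6 × 1.7 = 1.02 per square metre.
Over the interval, μ = 1.02 × 3 = 3.06 (3 square metres).
P(N ≥ 2) = 1 − P(N ≤ 1) ≈ 0.8096.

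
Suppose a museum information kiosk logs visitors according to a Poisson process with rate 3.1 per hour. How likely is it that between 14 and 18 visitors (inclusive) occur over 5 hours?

Over the interval, μ = 3.1 × 5 = 15.5 (5 hours).
P(14 ≤ N ≤ 18) = Σ_{j=14}^{18} e^(−15.5) · 15.5^j/j! ≈ 0.4654.

0.4654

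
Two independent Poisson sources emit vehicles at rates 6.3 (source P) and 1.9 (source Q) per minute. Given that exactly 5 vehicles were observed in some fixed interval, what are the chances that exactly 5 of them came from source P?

0.2677

Given the total, each event is independently from source P with probability p = λ_P/(λ_P+λ_Q) = 6.3/8.2 ≈ 0.7683.
So K ~ Binomial(5, 6.3/8.2): P(K = 5) = C(5,5) · (6.3/8.2)^5 · (1.9/8.2)^0 ≈ 0.2677.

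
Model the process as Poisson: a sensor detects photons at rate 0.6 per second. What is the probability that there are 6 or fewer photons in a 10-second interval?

0.6063

Over the interval, μ = 0.6 × 10 = 6 (a 10-second interval = 10 seconds).
P(N ≤ 6) = Σ_{j=0}^{6} e^(−μ) μ^j/j! ≈ 0.6063.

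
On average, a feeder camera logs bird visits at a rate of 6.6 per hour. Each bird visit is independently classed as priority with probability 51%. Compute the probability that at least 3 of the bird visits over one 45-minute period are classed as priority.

Thinning: the bird visits that are classed as priority themselves form a Poisson process with rate 0.51 × 6.6 = 3.366 per hour.
Over the interval, μ = 3.366 × 0.75 = 2.5245 (a 45-minute period = 0.75 hours).
P(N ≥ 3) = 1 − P(N ≤ 2) ≈ 0.4625.

0.4625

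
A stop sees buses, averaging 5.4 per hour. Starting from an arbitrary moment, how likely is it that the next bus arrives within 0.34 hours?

0.8405

Inter-arrival times are exponential with rate λ = 5.4 per hour.
P(T ≤ 0.34) = 1 − e^(−λt) = 1 − e^(−5.4 × 0.34) = 1 − e^(−1.836) ≈ 0.8405.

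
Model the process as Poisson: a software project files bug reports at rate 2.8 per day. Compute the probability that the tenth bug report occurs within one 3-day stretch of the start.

0.3341

Over the interval, μ = 2.8 × 3 = 8.4 (a 3-day stretch = 3 days).
The tenth arrival falls in the interval iff at least 10 events occur there: P(S_10 ≤ t) = P(N ≥ 10) = 1 − P(N ≤ 9) ≈ 0.3341.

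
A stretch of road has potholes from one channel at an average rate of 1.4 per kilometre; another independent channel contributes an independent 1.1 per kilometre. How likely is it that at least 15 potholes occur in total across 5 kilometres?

0.2750

Independent Poisson processes superpose: combined rate λ = 1.4 + 1.1 = 2.5 per kilometre.
Over the interval, μ = 2.5 × 5 = 12.5 (5 kilometres).
P(N ≥ 15) = 1 − P(N ≤ 14) ≈ 0.2750.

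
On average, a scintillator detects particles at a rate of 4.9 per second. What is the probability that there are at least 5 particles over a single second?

With mean μ = 4.9 per second,
P(N ≥ 5) = 1 − P(N ≤ 4) = 1 − Σ_{j=0}^{4} e^(−μ) μ^j/j! ≈ 0.5418.

0.5418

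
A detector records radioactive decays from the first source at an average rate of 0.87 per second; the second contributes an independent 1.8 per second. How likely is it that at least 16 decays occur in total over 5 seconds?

Independent Poisson processes superpose: combined rate λ = 0.87 + 1.8 = 2.67 per second.
Over the interval, μ = 2.67 × 5 = 13.35 (5 seconds).
P(N ≥ 16) = 1 − P(N ≤ 15) ≈ 0.2682.

0.2682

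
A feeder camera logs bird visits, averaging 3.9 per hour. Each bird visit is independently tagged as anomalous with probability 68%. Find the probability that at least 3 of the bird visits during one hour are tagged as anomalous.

Thinning: the bird visits that are tagged as anomalous themselves form a Poisson process with rate 0.68 × 3.9 = 2.652 per hour.
So μ = 2.652.
P(N ≥ 3) = 1 − P(N ≤ 2) ≈ 0.4945.

0.4945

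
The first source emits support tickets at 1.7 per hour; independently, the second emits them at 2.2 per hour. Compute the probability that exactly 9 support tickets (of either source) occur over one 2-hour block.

0.1207

Independent Poisson processes superpose: combined rate λ = 1.7 + 2.2 = 3.9 per hour.
Over the interval, μ = 3.9 × 2 = 7.8 (a 2-hour block = 2 hours).
P(N = 9) = e^(−7.8) · 7.8^9/9! ≈ 0.1207.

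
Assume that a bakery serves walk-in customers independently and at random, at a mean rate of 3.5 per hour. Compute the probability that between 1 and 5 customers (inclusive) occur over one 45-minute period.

Over the interval, μ = 3.5 × 0.75 = 2.625 (a 45-minute period = 0.75 hours).
P(1 ≤ N ≤ 5) = Σ_{j=1}^{5} e^(−2.625) · 2.625^j/j! ≈ 0.8767.

0.8767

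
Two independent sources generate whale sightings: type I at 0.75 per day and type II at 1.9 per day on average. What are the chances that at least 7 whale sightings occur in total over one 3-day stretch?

0.6805

Independent Poisson processes superpose: combined rate λ = 0.75 + 1.9 = 2.65 per day.
Over the interval, μ = 2.65 × 3 = 7.95 (a 3-day stretch = 3 days).
P(N ≥ 7) = 1 − P(N ≤ 6) ≈ 0.6805.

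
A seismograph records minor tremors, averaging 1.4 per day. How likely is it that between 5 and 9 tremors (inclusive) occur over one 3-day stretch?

0.3990

Over the interval, μ = 1.4 × 3 = 4.2 (a 3-day stretch = 3 days).
P(5 ≤ N ≤ 9) = Σ_{j=5}^{9} e^(−4.2) · 4.2^j/j! ≈ 0.3990.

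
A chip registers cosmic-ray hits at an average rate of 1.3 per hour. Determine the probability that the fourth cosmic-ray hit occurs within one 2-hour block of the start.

Over the interval, μ = 1.3 × 2 = 2.6 (a 2-hour block = 2 hours).
The fourth arrival falls in the interval iff at least 4 events occur there: P(S_4 ≤ t) = P(N ≥ 4) = 1 − P(N ≤ 3) ≈ 0.2640.

0.2640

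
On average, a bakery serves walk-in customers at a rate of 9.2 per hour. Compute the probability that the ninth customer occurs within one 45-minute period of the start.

Over the interval, μ = 9.2 × 0.75 = 6.9 (a 45-minute period = 0.75 hours).
The ninth arrival falls in the interval iff at least 9 events occur there: P(S_9 ≤ t) = P(N ≥ 9) = 1 − P(N ≤ 8) ≈ 0.2580.

0.2580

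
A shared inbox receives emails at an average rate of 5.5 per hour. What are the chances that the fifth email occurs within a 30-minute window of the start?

Over the interval, μ = 5.5 × 0.5 = 2.75 (a 30-minute window = 0.5 hours).
The fifth arrival falls in the interval iff at least 5 events occur there: P(S_5 ≤ t) = P(N ≥ 5) = 1 − P(N ≤ 4) ≈ 0.1446.

0.1446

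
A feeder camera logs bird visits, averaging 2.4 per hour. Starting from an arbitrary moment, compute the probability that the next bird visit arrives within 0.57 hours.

0.7454

Inter-arrival times are exponential with rate λ = 2.4 per hour.
P(T ≤ 0.57) = 1 − e^(−λt) = 1 − e^(−2.4 × 0.57) = 1 − e^(−1.368) ≈ 0.7454.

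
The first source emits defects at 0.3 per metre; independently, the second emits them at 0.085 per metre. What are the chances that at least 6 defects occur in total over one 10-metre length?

0.1919

Independent Poisson processes superpose: combined rate λ = 0.3 + 0.085 = 0.385 per metre.
Over the interval, μ = 0.385 × 10 = 3.85 (a 10-metre length = 10 metres).
P(N ≥ 6) = 1 − P(N ≤ 5) ≈ 0.1919.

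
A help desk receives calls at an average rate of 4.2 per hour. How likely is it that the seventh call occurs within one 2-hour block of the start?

0.7330

Over the interval, μ = 4.2 × 2 = 8.4 (a 2-hour block = 2 hours).
The seventh arrival falls in the interval iff at least 7 events occur there: P(S_7 ≤ t) = P(N ≥ 7) = 1 − P(N ≤ 6) ≈ 0.7330.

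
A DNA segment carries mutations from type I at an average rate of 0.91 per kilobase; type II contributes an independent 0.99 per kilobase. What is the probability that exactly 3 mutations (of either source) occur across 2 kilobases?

0.2046

Independent Poisson processes superpose: combined rate λ = 0.91 + 0.99 = 1.9 per kilobase.
Over the interval, μ = 1.9 × 2 = 3.8 (2 kilobases).
P(N = 3) = e^(−3.8) · 3.8^3/3! ≈ 0.2046.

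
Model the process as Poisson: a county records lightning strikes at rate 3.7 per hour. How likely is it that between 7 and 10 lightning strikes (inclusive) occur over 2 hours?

0.4787

Over the interval, μ = 3.7 × 2 = 7.4 (2 hours).
P(7 ≤ N ≤ 10) = Σ_{j=7}^{10} e^(−7.4) · 7.4^j/j! ≈ 0.4787.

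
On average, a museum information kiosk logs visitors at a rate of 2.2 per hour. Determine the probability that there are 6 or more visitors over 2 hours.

Over the interval, μ = 2.2 × 2 = 4.4 (2 hours).
P(N ≥ 6) = 1 − P(N ≤ 5) = 1 − Σ_{j=0}^{5} e^(−μ) μ^j/j! ≈ 0.2801.

0.2801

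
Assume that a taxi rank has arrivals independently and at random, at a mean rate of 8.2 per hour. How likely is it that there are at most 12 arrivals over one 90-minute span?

Over the interval, μ = 8.2 × 1.5 = 12.3 (a 90-minute span = 1.5 hours).
P(N ≤ 12) = Σ_{j=0}^{12} e^(−μ) μ^j/j! ≈ 0.5417.

0.5417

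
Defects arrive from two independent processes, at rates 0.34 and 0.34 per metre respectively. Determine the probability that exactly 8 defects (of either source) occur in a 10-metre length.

Independent Poisson processes superpose: combined rate λ = 0.34 + 0.34 = 0.68 per metre.
Over the interval, μ = 0.68 × 10 = 6.8 (a 10-metre length = 10 metres).
P(N = 8) = e^(−6.8) · 6.8^8/8! ≈ 0.1263.

0.1263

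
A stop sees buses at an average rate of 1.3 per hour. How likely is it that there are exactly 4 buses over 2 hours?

0.1414

Over the interval, μ = 1.3 × 2 = 2.6 (2 hours).
P(N = 4) = e^(−μ) μ^4/4! = e^(−2.6) · 2.6^4/24 ≈ 0.1414.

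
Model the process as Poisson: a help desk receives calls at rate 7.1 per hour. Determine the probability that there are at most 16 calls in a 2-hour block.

Over the interval, μ = 7.1 × 2 = 14.2 (a 2-hour block = 2 hours).
P(N ≤ 16) = Σ_{j=0}^{16} e^(−μ) μ^j/j! ≈ 0.7384.

0.7384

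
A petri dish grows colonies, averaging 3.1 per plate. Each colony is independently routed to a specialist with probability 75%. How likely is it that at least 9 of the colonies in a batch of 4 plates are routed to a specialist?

Thinning: the colonies that are routed to a specialist themselves form a Poisson process with rate 0.75 × 3.1 = 2.325 per plate.
Over the interval, μ = 2.325 × 4 = 9.3 (a batch of 4 plates = 4 plates).
P(N ≥ 9) = 1 − P(N ≤ 8) ≈ 0.5832.

0.5832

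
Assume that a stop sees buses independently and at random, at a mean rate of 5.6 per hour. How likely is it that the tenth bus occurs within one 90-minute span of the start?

Over the interval, μ = 5.6 × 1.5 = 8.4 (a 90-minute span = 1.5 hours).
The tenth arrival falls in the interval iff at least 10 events occur there: P(S_10 ≤ t) = P(N ≥ 10) = 1 − P(N ≤ 9) ≈ 0.3341.

0.3341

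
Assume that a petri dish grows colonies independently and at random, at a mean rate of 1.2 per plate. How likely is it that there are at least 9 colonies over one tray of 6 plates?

Over the interval, μ = 1.2 × 6 = 7.2 (a tray of 6 plates = 6 plates).
P(N ≥ 9) = 1 − P(N ≤ 8) = 1 − Σ_{j=0}^{8} e^(−μ) μ^j/j! ≈ 0.2973.

0.2973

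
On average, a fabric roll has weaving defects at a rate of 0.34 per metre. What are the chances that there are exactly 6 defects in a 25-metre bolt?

0.1066

Over the interval, μ = 0.34 × 25 = 8.5 (a 25-metre bolt = 25 metres).
P(N = 6) = e^(−μ) μ^6/6! = e^(−8.5) · 8.5^6/720 ≈ 0.1066.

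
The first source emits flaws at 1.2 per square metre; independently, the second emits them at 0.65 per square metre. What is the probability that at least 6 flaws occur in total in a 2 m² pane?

0.1699

Independent Poisson processes superpose: combined rate λ = 1.2 + 0.65 = 1.85 per square metre.
Over the interval, μ = 1.85 × 2 = 3.7 (a 2 m² pane = 2 square metres).
P(N ≥ 6) = 1 − P(N ≤ 5) ≈ 0.1699.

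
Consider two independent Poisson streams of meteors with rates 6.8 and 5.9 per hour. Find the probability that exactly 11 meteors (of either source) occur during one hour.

0.1060

Independent Poisson processes superpose: combined rate λ = 6.8 + 5.9 = 12.7 per hour.
So μ = 12.7.
P(N = 11) = e^(−12.7) · 12.7^11/11! ≈ 0.1060.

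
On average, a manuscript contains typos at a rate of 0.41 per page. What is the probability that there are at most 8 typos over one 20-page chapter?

Over the interval, μ = 0.41 × 20 = 8.2 (a 20-page chapter = 20 pages).
P(N ≤ 8) = Σ_{j=0}^{8} e^(−μ) μ^j/j! ≈ 0.5647.

0.5647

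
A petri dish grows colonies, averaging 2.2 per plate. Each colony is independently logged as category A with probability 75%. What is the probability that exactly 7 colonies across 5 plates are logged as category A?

Thinning: the colonies that are logged as category A themselves form a Poisson process with rate 0.75 × 2.2 = 1.65 per plate.
Over the interval, μ = 1.65 × 5 = 8.25 (5 plates).
P(N = 7) = e^(−8.25) · 8.25^7/7! ≈ 0.1348.

0.1348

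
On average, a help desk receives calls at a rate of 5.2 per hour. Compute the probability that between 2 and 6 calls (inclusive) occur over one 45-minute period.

0.8003

Over the interval, μ = 5.2 × 0.75 = 3.9 (a 45-minute period = 0.75 hours).
P(2 ≤ N ≤ 6) = Σ_{j=2}^{6} e^(−3.9) · 3.9^j/j! ≈ 0.8003.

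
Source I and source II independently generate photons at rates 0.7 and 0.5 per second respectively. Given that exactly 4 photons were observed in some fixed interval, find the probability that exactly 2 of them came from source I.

0.3545

Given the total, each event is independently from source I with probability p = λ_I/(λ_I+λ_II) = 0.7/1.2 ≈ 0.5833.
So K ~ Binomial(4, 0.7/1.2): P(K = 2) = C(4,2) · (0.7/1.2)^2 · (0.5/1.2)^2 ≈ 0.3545.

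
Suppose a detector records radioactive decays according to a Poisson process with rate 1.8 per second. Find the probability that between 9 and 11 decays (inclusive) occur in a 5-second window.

Over the interval, μ = 1.8 × 5 = 9 (a 5-second window = 5 seconds).
P(9 ≤ N ≤ 11) = Σ_{j=9}^{11} e^(−9) · 9^j/j! ≈ 0.3474.

0.3474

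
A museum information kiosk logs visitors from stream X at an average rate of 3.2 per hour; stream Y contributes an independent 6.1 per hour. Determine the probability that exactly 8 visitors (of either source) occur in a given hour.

0.1269

Independent Poisson processes superpose: combined rate λ = 3.2 + 6.1 = 9.3 per hour.
So μ = 9.3.
P(N = 8) = e^(−9.3) · 9.3^8/8! ≈ 0.1269.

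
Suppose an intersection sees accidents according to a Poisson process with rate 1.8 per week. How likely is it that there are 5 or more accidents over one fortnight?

0.2936

Over the interval, μ = 1.8 × 2 = 3.6 (a fortnight = 2 weeks).
P(N ≥ 5) = 1 − P(N ≤ 4) = 1 − Σ_{j=0}^{4} e^(−μ) μ^j/j! ≈ 0.2936.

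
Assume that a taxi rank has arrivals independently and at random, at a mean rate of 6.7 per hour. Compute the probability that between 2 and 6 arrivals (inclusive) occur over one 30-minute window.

0.7930

Over the interval, μ = 6.7 × 0.5 = 3.35 (a 30-minute window = 0.5 hours).
P(2 ≤ N ≤ 6) = Σ_{j=2}^{6} e^(−3.35) · 3.35^j/j! ≈ 0.7930.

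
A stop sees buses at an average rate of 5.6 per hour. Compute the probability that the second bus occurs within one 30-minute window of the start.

Over the interval, μ = 5.6 × 0.5 = 2.8 (a 30-minute window = 0.5 hours).
The second arrival falls in the interval iff at least 2 events occur there: P(S_2 ≤ t) = P(N ≥ 2) = 1 − P(N ≤ 1) ≈ 0.7689.

0.7689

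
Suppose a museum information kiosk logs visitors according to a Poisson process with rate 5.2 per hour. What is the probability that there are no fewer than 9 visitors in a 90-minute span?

0.3796

Over the interval, μ = 5.2 × 1.5 = 7.8 (a 90-minute span = 1.5 hours).
P(N ≥ 9) = 1 − P(N ≤ 8) = 1 − Σ_{j=0}^{8} e^(−μ) μ^j/j! ≈ 0.3796.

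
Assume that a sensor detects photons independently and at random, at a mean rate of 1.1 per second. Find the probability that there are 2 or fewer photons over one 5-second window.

Over the interval, μ = 1.1 × 5 = 5.5 (a 5-second window = 5 seconds).
P(N ≤ 2) = Σ_{j=0}^{2} e^(−μ) μ^j/j! ≈ 0.0884.

0.0884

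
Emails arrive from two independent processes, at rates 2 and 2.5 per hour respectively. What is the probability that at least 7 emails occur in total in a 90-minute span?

0.5124

Independent Poisson processes superpose: combined rate λ = 2 + 2.5 = 4.5 per hour.
Over the interval, μ = 4.5 × 1.5 = 6.75 (a 90-minute span = 1.5 hours).
P(N ≥ 7) = 1 − P(N ≤ 6) ≈ 0.5124.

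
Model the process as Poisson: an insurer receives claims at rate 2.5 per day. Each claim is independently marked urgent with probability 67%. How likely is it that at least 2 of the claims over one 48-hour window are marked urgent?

Thinning: the claims that are marked urgent themselves form a Poisson process with rate 0.67 × 2.5 = 1.675 per day.
Over the interval, μ = 1.675 × 2 = 3.35 (a 48-hour window = 2 days).
P(N ≥ 2) = 1 − P(N ≤ 1) ≈ 0.8474.

0.8474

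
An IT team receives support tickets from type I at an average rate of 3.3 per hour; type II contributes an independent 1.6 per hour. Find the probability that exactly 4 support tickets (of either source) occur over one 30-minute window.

Independent Poisson processes superpose: combined rate λ = 3.3 + 1.6 = 4.9 per hour.
Over the interval, μ = 4.9 × 0.5 = 2.45 (a 30-minute window = 0.5 hours).
P(N = 4) = e^(−2.45) · 2.45^4/4! ≈ 0.1295.

0.1295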